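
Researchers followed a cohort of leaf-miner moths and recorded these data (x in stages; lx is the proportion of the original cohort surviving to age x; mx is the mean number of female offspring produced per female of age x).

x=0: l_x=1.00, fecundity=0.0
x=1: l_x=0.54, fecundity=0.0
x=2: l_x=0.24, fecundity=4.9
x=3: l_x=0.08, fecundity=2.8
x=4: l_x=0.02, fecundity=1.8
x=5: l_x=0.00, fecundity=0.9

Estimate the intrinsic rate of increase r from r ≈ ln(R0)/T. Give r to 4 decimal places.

R0 = Σ lx·mx = 0 + 0 + 1.176 + 0.224 + 0.036 + 0 = 1.436
Σ x·lx·mx = 3.168; T = 3.168/1.436 = 2.20613…
r ≈ ln(R0)/T = ln(1.436)/2.20613… = 0.164026… → 0.1640

0.1640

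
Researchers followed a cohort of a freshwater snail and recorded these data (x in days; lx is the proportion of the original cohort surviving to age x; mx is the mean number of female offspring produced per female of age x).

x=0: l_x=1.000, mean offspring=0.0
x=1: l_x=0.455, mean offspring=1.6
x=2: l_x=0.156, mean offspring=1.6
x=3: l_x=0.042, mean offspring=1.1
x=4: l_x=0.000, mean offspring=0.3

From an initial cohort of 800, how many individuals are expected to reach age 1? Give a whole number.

364

Expected survivors = N0 · l_1 = 800 × 0.455 = 364 → 364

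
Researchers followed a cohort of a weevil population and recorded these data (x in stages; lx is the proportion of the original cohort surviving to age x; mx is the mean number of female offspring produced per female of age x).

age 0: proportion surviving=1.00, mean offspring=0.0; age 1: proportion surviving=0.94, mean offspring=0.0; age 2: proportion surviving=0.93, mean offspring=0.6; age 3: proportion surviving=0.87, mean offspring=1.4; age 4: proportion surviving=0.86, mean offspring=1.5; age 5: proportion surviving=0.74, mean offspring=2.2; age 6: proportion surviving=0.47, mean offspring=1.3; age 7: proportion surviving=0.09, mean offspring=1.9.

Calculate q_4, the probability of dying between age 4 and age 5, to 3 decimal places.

q_4 = (l_4 − l_5) / l_4 = (0.86 − 0.74) / 0.86
     = 0.12 / 0.86 = 0.139535… → 0.140

0.140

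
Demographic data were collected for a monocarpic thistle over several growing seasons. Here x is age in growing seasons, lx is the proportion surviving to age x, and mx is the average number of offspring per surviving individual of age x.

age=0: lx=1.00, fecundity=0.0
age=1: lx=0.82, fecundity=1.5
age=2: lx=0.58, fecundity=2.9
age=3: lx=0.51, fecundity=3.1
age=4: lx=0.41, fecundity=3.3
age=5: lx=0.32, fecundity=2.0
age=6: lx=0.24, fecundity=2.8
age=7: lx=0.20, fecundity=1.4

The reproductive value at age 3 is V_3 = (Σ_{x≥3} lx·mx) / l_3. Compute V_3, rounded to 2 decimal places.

8.87

lx·mx for x ≥ 3: 1.581, 1.353, 0.64, 0.672, 0.28 → sum = 4.526
V_3 = 4.526 / l_3 = 4.526 / 0.51 = 8.87451… → 8.87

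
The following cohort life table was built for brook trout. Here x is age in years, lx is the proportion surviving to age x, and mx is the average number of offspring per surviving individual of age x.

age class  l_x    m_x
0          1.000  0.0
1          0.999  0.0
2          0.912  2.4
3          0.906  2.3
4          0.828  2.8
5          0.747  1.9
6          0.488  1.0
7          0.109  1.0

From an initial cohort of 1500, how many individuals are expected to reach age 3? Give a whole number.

Expected survivors = N0 · l_3 = 1500 × 0.906 = 1359 → 1359

1359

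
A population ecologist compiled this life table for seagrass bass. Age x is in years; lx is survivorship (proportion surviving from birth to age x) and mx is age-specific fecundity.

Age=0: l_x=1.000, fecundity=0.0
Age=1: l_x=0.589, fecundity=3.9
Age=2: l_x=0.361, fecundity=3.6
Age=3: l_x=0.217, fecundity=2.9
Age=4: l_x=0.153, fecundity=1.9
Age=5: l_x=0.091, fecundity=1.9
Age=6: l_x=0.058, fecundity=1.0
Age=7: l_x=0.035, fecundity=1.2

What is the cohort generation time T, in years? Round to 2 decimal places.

1.97

lx·mx: 0, 2.2971, 1.2996, 0.6293, 0.2907, 0.1729, 0.058, 0.042 → R0 = 4.7896
x·lx·mx: 0, 2.2971, 2.5992, 1.8879, 1.1628, 0.8645, 0.348, 0.294 → Σ = 9.4535
T = 9.4535 / 4.7896 = 1.973756… → 1.97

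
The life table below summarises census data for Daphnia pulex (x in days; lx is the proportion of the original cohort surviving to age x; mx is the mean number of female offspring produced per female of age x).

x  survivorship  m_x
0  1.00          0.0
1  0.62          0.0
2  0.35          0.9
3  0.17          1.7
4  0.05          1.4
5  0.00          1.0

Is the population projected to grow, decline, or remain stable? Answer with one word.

declining

R0 = Σ lx·mx = 0 + 0 + 0.315 + 0.289 + 0.07 + 0 = 0.674
R0 < 1, so the population is declining.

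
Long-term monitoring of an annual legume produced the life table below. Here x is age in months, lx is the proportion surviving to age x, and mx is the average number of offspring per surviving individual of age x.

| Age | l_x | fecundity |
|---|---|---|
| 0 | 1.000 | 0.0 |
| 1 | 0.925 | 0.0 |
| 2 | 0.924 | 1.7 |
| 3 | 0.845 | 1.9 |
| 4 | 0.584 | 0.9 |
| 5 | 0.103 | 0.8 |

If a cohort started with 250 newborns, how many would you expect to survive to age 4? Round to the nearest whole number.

146

Expected survivors = N0 · l_4 = 250 × 0.584 = 146 → 146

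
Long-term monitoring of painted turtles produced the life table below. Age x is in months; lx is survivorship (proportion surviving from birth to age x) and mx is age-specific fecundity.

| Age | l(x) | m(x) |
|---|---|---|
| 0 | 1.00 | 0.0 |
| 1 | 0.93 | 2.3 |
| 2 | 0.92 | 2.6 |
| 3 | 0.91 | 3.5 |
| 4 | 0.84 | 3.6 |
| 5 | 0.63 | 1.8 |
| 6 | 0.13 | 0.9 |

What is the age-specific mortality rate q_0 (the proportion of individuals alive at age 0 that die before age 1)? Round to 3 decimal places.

q_0 = (l_0 − l_1) / l_0 = (1 − 0.93) / 1
     = 0.07 / 1 = 0.07 → 0.070

0.070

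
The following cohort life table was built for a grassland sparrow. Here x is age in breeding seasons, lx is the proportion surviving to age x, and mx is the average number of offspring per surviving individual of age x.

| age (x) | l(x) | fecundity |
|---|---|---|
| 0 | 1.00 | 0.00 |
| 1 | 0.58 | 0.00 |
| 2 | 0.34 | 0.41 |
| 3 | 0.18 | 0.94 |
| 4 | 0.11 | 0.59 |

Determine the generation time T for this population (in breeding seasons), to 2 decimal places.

lx·mx: 0, 0, 0.1394, 0.1692, 0.0649 → R0 = 0.3735
x·lx·mx: 0, 0, 0.2788, 0.5076, 0.2596 → Σ = 1.046
T = 1.046 / 0.3735 = 2.800535… → 2.80

2.80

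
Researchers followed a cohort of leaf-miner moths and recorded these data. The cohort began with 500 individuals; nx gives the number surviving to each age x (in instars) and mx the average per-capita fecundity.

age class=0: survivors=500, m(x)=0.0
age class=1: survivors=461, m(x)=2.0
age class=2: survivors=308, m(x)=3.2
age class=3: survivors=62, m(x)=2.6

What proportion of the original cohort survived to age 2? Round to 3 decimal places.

0.616

l_2 = n_2/n_0 = 308/500 = 0.616 → 0.616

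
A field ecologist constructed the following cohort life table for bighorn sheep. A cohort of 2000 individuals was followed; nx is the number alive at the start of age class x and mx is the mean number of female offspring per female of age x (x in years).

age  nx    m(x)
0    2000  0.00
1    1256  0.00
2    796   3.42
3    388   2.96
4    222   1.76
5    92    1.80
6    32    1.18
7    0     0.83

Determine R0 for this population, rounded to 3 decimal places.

2.232

lx = nx/n0 = nx/2000: 1, 0.628, 0.398, 0.194, 0.111, 0.046, 0.016, 0
lx·mx by age: 0, 0, 1.36116, 0.57424, 0.19536, 0.0828, 0.01888, 0
R0 = Σ lx·mx = 2.23244 → 2.232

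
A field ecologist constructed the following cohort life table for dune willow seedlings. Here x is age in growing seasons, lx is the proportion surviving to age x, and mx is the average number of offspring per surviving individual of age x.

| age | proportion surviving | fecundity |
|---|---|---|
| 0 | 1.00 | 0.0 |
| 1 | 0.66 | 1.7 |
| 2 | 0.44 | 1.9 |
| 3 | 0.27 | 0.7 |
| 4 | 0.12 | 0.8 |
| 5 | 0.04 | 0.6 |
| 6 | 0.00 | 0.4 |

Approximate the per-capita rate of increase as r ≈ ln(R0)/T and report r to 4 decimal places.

0.4801

R0 = Σ lx·mx = 0 + 1.122 + 0.836 + 0.189 + 0.096 + 0.024 + 0 = 2.267
Σ x·lx·mx = 3.865; T = 3.865/2.267 = 1.7049…
r ≈ ln(R0)/T = ln(2.267)/1.7049… = 0.480063… → 0.4801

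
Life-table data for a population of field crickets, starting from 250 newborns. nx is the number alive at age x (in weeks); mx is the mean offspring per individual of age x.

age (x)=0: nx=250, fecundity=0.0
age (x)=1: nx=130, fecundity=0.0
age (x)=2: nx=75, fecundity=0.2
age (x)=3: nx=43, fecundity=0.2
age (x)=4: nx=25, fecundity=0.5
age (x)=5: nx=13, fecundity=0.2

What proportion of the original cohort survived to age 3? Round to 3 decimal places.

0.172

l_3 = n_3/n_0 = 43/250 = 0.172 → 0.172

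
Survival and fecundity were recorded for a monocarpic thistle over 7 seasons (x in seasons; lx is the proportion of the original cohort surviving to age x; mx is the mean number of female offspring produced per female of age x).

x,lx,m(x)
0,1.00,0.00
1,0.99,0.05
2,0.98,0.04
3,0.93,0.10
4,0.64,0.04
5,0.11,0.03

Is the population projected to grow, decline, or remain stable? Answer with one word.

declining

R0 = Σ lx·mx = 0 + 0.0495 + 0.0392 + 0.093 + 0.0256 + 0.0033 = 0.2106
R0 < 1, so the population is declining.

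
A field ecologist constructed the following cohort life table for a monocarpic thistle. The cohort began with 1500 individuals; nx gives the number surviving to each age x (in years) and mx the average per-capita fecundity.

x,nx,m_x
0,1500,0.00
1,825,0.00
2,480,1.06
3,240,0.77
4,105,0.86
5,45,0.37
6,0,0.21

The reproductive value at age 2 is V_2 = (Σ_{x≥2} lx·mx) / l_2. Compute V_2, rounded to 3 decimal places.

1.668

lx = nx/n0 = nx/1500: 1, 0.55, 0.32, 0.16, 0.07, 0.03, 0
lx·mx for x ≥ 2: 0.3392, 0.1232, 0.0602, 0.0111, 0 → sum = 0.5337
V_2 = 0.5337 / l_2 = 0.5337 / 0.32 = 1.667813… → 1.668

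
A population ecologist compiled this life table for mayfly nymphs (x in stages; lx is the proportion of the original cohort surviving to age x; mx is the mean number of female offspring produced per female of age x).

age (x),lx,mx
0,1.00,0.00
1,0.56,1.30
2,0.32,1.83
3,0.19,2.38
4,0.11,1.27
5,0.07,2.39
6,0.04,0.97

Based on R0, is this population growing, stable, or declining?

growing

R0 = Σ lx·mx = 0 + 0.728 + 0.5856 + 0.4522 + 0.1397 + 0.1673 + 0.0388 = 2.1116
R0 > 1, so the population is growing.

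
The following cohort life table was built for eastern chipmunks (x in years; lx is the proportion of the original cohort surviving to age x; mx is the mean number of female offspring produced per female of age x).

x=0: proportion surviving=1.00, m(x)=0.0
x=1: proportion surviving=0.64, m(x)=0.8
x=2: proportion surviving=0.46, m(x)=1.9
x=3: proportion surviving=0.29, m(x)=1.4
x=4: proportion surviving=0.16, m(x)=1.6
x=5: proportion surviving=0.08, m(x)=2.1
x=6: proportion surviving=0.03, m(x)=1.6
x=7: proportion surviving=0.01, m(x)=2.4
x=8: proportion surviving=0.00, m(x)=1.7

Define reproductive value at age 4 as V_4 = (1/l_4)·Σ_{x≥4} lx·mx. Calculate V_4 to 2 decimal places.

3.10

lx·mx for x ≥ 4: 0.256, 0.168, 0.048, 0.024, 0 → sum = 0.496
V_4 = 0.496 / l_4 = 0.496 / 0.16 = 3.1 → 3.10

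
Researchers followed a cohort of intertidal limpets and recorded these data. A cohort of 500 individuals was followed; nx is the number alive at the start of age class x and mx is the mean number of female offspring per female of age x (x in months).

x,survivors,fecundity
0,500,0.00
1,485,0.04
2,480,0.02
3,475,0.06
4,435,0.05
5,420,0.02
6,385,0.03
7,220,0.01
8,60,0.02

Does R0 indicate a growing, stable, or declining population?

declining

lx = nx/n0 = nx/500: 1, 0.97, 0.96, 0.95, 0.87, 0.84, 0.77, 0.44, 0.12
R0 = Σ lx·mx = 0 + 0.0388 + 0.0192 + 0.057 + 0.0435 + 0.0168 + 0.0231 + 0.0044 + 0.0024 = 0.2052
R0 < 1, so the population is declining.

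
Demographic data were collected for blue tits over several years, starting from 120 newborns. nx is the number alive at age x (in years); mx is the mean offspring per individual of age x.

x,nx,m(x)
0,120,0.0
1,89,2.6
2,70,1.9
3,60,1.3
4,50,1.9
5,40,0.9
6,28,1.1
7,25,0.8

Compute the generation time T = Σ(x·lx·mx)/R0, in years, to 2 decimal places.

2.59

lx = nx/n0 = nx/120: 1, 0.74167…, 0.58333…, 0.5, 0.41667…, 0.33333…, 0.23333…, 0.20833…
lx·mx: 0, 1.928333…, 1.108333…, 0.65, 0.791667…, 0.3…, 0.256667…, 0.166667… → R0 = 5.201667…
x·lx·mx: 0, 1.928333…, 2.216667…, 1.95, 3.166667…, 1.5…, 1.54…, 1.166667… → Σ = 13.468333…
T = 13.468333… / 5.201667… = 2.589234… → 2.59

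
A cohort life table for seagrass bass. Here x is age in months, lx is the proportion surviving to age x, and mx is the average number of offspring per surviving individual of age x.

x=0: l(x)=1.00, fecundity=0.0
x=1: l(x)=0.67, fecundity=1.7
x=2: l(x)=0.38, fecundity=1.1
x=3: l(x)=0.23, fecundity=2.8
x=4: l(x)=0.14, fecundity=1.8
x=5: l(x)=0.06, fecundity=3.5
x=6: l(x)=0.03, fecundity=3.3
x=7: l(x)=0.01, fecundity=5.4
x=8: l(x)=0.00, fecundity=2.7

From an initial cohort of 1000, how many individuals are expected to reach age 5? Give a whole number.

Expected survivors = N0 · l_5 = 1000 × 0.06 = 60 → 60

60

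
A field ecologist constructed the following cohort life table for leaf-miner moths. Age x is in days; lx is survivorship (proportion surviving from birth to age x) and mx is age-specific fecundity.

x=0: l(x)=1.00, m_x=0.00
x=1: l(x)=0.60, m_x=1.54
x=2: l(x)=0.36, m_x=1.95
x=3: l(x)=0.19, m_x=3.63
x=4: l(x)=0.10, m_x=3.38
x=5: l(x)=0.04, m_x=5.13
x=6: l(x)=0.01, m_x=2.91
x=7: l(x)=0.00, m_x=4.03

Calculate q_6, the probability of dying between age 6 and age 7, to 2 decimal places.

1.00

q_6 = (l_6 − l_7) / l_6 = (0.01 − 0) / 0.01
     = 0.01 / 0.01 = 1 → 1.00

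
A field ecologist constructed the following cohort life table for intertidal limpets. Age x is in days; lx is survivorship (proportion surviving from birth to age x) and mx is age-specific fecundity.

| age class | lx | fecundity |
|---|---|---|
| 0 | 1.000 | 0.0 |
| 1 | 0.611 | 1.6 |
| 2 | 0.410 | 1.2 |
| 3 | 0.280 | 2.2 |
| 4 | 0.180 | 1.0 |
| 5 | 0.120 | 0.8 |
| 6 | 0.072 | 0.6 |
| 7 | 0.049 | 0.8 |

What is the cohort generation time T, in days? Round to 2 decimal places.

lx·mx: 0, 0.9776, 0.492, 0.616, 0.18, 0.096, 0.0432, 0.0392 → R0 = 2.444
x·lx·mx: 0, 0.9776, 0.984, 1.848, 0.72, 0.48, 0.2592, 0.2744 → Σ = 5.5432
T = 5.5432 / 2.444 = 2.268085… → 2.27

2.27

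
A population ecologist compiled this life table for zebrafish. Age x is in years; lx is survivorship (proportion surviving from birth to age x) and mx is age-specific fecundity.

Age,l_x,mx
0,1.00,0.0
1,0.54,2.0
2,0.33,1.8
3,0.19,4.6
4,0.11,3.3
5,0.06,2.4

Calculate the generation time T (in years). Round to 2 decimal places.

2.31

lx·mx: 0, 1.08, 0.594, 0.874, 0.363, 0.144 → R0 = 3.055
x·lx·mx: 0, 1.08, 1.188, 2.622, 1.452, 0.72 → Σ = 7.062
T = 7.062 / 3.055 = 2.31162… → 2.31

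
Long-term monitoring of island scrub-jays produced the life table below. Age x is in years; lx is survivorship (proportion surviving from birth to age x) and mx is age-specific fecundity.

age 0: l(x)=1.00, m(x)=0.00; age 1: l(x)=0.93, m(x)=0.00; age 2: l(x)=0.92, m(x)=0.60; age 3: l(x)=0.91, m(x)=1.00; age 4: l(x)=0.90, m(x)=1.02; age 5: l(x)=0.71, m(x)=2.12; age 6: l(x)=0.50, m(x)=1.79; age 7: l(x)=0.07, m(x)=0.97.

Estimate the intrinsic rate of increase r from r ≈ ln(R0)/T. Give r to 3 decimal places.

0.367

R0 = Σ lx·mx = 0 + 0 + 0.552 + 0.91 + 0.918 + 1.5052 + 0.895 + 0.0679 = 4.8481
Σ x·lx·mx = 20.8773; T = 20.8773/4.8481 = 4.30628…
r ≈ ln(R0)/T = ln(4.8481)/4.30628… = 0.36658… → 0.367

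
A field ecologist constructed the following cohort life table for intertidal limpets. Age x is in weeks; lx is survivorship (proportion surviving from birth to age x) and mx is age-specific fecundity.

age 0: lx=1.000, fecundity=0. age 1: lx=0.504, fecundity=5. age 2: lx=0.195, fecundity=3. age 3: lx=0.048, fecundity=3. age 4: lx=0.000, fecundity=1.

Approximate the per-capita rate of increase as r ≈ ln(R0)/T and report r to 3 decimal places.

R0 = Σ lx·mx = 0 + 2.52 + 0.585 + 0.144 + 0 = 3.249
Σ x·lx·mx = 4.122; T = 4.122/3.249 = 1.2687…
r ≈ ln(R0)/T = ln(3.249)/1.2687… = 0.92878… → 0.929

0.929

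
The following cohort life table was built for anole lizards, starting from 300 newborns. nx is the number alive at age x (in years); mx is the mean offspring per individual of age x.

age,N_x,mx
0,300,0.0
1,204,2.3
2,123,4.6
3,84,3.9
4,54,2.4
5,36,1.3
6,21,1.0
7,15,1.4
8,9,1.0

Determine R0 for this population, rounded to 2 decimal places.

5.30

lx = nx/n0 = nx/300: 1, 0.68, 0.41, 0.28, 0.18, 0.12, 0.07, 0.05, 0.03
lx·mx by age: 0, 1.564, 1.886, 1.092, 0.432, 0.156, 0.07, 0.07, 0.03
R0 = Σ lx·mx = 5.3 → 5.30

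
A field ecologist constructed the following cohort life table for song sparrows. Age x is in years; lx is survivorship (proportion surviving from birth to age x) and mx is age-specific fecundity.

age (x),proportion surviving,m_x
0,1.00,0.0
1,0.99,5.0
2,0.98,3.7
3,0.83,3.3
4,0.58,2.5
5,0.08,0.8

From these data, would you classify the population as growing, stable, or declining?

growing

R0 = Σ lx·mx = 0 + 4.95 + 3.626 + 2.739 + 1.45 + 0.064 = 12.829
R0 > 1, so the population is growing.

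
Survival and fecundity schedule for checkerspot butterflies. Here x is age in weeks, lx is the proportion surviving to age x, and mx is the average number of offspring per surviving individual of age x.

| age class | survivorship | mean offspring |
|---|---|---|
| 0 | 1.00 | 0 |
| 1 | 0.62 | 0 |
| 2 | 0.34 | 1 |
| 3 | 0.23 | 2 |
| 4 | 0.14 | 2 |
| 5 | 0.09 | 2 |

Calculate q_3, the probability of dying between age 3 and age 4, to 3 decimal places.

0.391

q_3 = (l_3 − l_4) / l_3 = (0.23 − 0.14) / 0.23
     = 0.09 / 0.23 = 0.391304… → 0.391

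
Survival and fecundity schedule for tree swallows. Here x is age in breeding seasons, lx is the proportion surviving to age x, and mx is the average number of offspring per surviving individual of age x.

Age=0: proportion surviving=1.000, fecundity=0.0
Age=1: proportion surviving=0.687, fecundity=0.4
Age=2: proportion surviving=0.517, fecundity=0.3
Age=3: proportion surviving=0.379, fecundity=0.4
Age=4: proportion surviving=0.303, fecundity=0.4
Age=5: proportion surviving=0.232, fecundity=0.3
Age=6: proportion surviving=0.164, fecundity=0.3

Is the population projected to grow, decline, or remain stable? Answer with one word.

R0 = Σ lx·mx = 0 + 0.2748 + 0.1551 + 0.1516 + 0.1212 + 0.0696 + 0.0492 = 0.8215
R0 < 1, so the population is declining.

declining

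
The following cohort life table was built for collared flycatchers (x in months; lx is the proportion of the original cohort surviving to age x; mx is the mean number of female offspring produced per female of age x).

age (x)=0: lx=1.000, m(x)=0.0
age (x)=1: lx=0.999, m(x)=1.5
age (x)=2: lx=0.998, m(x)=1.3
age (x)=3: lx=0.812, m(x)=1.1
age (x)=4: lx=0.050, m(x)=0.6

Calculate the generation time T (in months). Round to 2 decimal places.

1.85

lx·mx: 0, 1.4985, 1.2974, 0.8932, 0.03 → R0 = 3.7191
x·lx·mx: 0, 1.4985, 2.5948, 2.6796, 0.12 → Σ = 6.8929
T = 6.8929 / 3.7191 = 1.853379… → 1.85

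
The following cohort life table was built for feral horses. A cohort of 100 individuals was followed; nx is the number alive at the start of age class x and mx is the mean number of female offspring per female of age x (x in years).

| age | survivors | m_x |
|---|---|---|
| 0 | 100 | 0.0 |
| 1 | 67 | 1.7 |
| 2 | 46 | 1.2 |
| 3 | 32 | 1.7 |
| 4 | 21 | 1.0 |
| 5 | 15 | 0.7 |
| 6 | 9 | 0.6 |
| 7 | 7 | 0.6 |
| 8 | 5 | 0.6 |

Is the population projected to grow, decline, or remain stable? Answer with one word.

lx = nx/n0 = nx/100: 1, 0.67, 0.46, 0.32, 0.21, 0.15, 0.09, 0.07, 0.05
R0 = Σ lx·mx = 0 + 1.139 + 0.552 + 0.544 + 0.21 + 0.105 + 0.054 + 0.042 + 0.03 = 2.676
R0 > 1, so the population is growing.

growing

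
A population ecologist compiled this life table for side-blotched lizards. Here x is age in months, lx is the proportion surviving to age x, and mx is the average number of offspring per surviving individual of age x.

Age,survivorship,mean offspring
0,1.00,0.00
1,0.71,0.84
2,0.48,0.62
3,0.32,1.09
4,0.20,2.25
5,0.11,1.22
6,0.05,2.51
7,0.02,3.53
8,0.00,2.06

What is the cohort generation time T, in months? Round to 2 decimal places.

2.94

lx·mx: 0, 0.5964, 0.2976, 0.3488, 0.45, 0.1342, 0.1255, 0.0706, 0 → R0 = 2.0231
x·lx·mx: 0, 0.5964, 0.5952, 1.0464, 1.8, 0.671, 0.753, 0.4942, 0 → Σ = 5.9562
T = 5.9562 / 2.0231 = 2.944096… → 2.94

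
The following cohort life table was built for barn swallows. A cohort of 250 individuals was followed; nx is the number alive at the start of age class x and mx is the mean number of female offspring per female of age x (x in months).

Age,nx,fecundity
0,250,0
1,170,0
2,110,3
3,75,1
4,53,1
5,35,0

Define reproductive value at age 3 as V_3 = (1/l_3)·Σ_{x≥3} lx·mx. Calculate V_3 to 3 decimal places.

lx = nx/n0 = nx/250: 1, 0.68, 0.44, 0.3, 0.212, 0.14
lx·mx for x ≥ 3: 0.3, 0.212, 0 → sum = 0.512
V_3 = 0.512 / l_3 = 0.512 / 0.3 = 1.706667… → 1.707

1.707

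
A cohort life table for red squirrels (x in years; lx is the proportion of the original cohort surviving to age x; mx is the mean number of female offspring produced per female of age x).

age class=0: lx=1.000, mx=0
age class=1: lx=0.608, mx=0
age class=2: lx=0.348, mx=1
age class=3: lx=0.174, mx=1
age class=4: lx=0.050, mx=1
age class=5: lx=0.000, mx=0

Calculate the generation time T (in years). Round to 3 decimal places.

2.479

lx·mx: 0, 0, 0.348, 0.174, 0.05, 0 → R0 = 0.572
x·lx·mx: 0, 0, 0.696, 0.522, 0.2, 0 → Σ = 1.418
T = 1.418 / 0.572 = 2.479021… → 2.479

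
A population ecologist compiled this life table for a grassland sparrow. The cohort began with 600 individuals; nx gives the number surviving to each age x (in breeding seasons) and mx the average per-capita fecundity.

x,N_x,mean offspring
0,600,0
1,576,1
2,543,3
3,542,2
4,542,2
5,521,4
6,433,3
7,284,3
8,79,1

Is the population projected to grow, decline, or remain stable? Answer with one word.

lx = nx/n0 = nx/600: 1, 0.96, 0.905, 0.90333…, 0.90333…, 0.86833…, 0.72167…, 0.47333…, 0.13167…
R0 = Σ lx·mx = 0 + 0.96 + 2.715 + 1.806667… + 1.806667… + 3.473333… + 2.165… + 1.42… + 0.131667… = 14.478333…
R0 > 1, so the population is growing.

growing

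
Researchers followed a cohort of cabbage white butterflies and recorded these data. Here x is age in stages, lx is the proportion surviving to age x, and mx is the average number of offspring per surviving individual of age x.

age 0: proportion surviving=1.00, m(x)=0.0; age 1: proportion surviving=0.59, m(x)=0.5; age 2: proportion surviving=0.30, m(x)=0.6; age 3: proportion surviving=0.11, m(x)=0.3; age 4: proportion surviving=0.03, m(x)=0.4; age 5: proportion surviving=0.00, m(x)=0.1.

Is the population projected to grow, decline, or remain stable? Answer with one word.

declining

R0 = Σ lx·mx = 0 + 0.295 + 0.18 + 0.033 + 0.012 + 0 = 0.52
R0 < 1, so the population is declining.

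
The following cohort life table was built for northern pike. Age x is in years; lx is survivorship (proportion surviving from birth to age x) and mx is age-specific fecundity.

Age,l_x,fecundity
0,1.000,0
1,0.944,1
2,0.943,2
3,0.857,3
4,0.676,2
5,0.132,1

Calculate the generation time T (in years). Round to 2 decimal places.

lx·mx: 0, 0.944, 1.886, 2.571, 1.352, 0.132 → R0 = 6.885
x·lx·mx: 0, 0.944, 3.772, 7.713, 5.408, 0.66 → Σ = 18.497
T = 18.497 / 6.885 = 2.686565… → 2.69

2.69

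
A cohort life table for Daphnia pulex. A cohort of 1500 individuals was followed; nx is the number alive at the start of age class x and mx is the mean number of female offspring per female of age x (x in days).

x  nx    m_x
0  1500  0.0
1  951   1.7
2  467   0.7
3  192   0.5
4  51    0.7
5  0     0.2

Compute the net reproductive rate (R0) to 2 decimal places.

1.38

lx = nx/n0 = nx/1500: 1, 0.634, 0.31133…, 0.128, 0.034, 0
lx·mx by age: 0, 1.0778, 0.217933…, 0.064, 0.0238, 0
R0 = Σ lx·mx = 1.383533… → 1.38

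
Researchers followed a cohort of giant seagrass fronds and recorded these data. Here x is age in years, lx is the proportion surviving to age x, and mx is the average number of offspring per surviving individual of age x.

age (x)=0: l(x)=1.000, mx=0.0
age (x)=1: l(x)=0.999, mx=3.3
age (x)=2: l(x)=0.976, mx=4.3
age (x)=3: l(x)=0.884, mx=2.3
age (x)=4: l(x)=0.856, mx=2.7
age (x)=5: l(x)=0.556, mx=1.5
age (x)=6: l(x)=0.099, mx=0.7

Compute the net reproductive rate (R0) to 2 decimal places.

12.74

lx·mx by age: 0, 3.2967, 4.1968, 2.0332, 2.3112, 0.834, 0.0693
R0 = Σ lx·mx = 12.7412 → 12.74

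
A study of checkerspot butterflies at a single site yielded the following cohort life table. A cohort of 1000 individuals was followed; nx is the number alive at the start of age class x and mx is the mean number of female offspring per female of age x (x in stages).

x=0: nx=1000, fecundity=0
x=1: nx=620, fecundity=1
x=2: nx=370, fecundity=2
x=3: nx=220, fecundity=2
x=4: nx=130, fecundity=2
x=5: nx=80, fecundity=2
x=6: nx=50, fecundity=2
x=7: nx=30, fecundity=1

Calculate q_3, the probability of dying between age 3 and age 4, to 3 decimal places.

0.409

lx = nx/n0 = nx/1000: 1, 0.62, 0.37, 0.22, 0.13, 0.08, 0.05, 0.03
q_3 = (l_3 − l_4) / l_3 = (0.22 − 0.13) / 0.22
     = 0.09 / 0.22 = 0.409091… → 0.409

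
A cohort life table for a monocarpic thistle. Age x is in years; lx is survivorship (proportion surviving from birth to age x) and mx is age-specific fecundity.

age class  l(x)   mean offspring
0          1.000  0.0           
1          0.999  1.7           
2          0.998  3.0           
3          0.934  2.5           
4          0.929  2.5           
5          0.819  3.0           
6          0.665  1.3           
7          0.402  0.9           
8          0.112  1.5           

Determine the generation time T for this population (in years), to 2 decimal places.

3.43

lx·mx: 0, 1.6983, 2.994, 2.335, 2.3225, 2.457, 0.8645, 0.3618, 0.168 → R0 = 13.2011
x·lx·mx: 0, 1.6983, 5.988, 7.005, 9.29, 12.285, 5.187, 2.5326, 1.344 → Σ = 45.3299
T = 45.3299 / 13.2011 = 3.433797… → 3.43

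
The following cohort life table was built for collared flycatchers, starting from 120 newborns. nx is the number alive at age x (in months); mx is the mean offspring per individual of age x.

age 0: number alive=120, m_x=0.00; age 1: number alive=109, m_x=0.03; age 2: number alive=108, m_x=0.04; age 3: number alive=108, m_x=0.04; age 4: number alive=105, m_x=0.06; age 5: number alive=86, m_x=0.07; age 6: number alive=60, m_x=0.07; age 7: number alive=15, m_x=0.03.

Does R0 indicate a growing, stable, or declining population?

lx = nx/n0 = nx/120: 1, 0.90833…, 0.9, 0.9, 0.875, 0.71667…, 0.5, 0.125
R0 = Σ lx·mx = 0 + 0.02725… + 0.036 + 0.036 + 0.0525 + 0.050167… + 0.035 + 0.00375 = 0.240667…
R0 < 1, so the population is declining.

declining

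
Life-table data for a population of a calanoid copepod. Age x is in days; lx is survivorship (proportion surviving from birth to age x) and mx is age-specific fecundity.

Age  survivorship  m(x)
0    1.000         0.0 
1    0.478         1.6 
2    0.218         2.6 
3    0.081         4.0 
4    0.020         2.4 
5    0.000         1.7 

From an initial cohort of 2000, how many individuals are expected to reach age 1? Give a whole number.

956

Expected survivors = N0 · l_1 = 2000 × 0.478 = 956 → 956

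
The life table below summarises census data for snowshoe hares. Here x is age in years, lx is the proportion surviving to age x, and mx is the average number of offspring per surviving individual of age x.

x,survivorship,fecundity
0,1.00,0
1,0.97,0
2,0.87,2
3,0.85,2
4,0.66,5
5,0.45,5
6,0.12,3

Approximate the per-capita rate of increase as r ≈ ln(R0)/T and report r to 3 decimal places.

0.594

R0 = Σ lx·mx = 0 + 0 + 1.74 + 1.7 + 3.3 + 2.25 + 0.36 = 9.35
Σ x·lx·mx = 35.19; T = 35.19/9.35 = 3.76364…
r ≈ ln(R0)/T = ln(9.35)/3.76364… = 0.59394… → 0.594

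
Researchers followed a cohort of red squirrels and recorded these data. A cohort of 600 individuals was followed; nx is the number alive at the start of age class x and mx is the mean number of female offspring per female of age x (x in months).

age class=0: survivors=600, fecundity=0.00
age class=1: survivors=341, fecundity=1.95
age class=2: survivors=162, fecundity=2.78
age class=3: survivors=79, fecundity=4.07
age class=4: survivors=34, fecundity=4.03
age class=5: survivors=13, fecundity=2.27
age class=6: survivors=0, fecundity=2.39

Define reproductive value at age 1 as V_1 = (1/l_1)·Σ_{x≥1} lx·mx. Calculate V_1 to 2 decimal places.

lx = nx/n0 = nx/600: 1, 0.56833…, 0.27, 0.13167…, 0.05667…, 0.02167…, 0
lx·mx for x ≥ 1: 1.10825…, 0.7506, 0.535883…, 0.228367…, 0.049183…, 0 → sum = 2.672283…
V_1 = 2.672283… / l_1 = 2.672283… / 0.568333… = 4.701965… → 4.70

4.70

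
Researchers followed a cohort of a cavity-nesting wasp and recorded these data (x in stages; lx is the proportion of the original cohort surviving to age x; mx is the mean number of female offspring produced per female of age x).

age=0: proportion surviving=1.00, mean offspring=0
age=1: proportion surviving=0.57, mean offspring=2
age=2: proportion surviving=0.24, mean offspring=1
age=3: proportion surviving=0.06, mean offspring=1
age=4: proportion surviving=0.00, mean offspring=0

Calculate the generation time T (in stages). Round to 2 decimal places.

1.25

lx·mx: 0, 1.14, 0.24, 0.06, 0 → R0 = 1.44
x·lx·mx: 0, 1.14, 0.48, 0.18, 0 → Σ = 1.8
T = 1.8 / 1.44 = 1.25 → 1.25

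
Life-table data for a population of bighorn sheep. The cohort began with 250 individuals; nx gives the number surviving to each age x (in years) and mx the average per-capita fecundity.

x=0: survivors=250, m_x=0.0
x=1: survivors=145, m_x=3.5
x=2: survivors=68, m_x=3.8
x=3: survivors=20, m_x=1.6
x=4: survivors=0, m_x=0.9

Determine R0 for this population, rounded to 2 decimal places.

3.19

lx = nx/n0 = nx/250: 1, 0.58, 0.272, 0.08, 0
lx·mx by age: 0, 2.03, 1.0336, 0.128, 0
R0 = Σ lx·mx = 3.1916 → 3.19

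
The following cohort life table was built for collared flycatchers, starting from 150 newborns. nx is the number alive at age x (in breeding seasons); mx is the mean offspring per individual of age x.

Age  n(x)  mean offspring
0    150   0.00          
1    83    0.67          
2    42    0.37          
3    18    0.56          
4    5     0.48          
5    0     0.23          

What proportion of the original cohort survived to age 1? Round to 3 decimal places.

0.553

l_1 = n_1/n_0 = 83/150 = 0.553333… → 0.553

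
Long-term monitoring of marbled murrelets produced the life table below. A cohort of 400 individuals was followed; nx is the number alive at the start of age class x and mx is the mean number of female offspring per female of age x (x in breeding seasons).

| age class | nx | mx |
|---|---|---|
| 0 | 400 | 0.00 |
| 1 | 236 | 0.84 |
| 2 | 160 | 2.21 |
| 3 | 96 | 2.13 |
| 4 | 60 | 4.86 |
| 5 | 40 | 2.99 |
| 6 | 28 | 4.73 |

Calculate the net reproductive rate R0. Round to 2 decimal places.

3.25

lx = nx/n0 = nx/400: 1, 0.59, 0.4, 0.24, 0.15, 0.1, 0.07
lx·mx by age: 0, 0.4956, 0.884, 0.5112, 0.729, 0.299, 0.3311
R0 = Σ lx·mx = 3.2499 → 3.25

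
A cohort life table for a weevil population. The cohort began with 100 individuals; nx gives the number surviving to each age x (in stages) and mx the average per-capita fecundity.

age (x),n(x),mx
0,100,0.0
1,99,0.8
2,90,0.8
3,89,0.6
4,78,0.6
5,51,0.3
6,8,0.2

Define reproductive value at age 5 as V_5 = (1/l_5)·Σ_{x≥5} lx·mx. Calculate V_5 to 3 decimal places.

0.331

lx = nx/n0 = nx/100: 1, 0.99, 0.9, 0.89, 0.78, 0.51, 0.08
lx·mx for x ≥ 5: 0.153, 0.016 → sum = 0.169
V_5 = 0.169 / l_5 = 0.169 / 0.51 = 0.331373… → 0.331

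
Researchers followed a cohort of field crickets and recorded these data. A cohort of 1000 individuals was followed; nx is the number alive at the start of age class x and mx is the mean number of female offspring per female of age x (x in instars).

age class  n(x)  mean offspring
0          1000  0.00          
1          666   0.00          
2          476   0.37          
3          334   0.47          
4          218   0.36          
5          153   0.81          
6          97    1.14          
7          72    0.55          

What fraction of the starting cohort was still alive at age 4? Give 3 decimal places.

l_4 = n_4/n_0 = 218/1000 = 0.218 → 0.218

0.218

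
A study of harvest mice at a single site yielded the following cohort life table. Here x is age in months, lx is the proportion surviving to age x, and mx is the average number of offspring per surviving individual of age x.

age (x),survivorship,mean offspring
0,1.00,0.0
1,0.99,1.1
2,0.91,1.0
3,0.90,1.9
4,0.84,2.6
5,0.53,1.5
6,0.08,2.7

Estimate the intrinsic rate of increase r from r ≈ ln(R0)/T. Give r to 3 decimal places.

0.605

R0 = Σ lx·mx = 0 + 1.089 + 0.91 + 1.71 + 2.184 + 0.795 + 0.216 = 6.904
Σ x·lx·mx = 22.046; T = 22.046/6.904 = 3.19322…
r ≈ ln(R0)/T = ln(6.904)/3.19322… = 0.60506… → 0.605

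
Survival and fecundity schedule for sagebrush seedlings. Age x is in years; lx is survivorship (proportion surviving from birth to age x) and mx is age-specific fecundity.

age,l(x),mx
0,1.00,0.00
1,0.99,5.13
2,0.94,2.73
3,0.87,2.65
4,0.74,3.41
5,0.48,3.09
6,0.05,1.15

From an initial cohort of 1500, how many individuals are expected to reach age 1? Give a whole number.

1485

Expected survivors = N0 · l_1 = 1500 × 0.99 = 1485 → 1485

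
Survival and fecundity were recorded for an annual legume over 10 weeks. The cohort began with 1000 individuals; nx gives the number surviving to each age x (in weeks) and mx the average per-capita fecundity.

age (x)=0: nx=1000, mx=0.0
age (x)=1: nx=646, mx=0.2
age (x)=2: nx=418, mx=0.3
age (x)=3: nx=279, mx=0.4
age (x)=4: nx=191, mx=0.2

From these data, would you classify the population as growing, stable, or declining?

declining

lx = nx/n0 = nx/1000: 1, 0.646, 0.418, 0.279, 0.191
R0 = Σ lx·mx = 0 + 0.1292 + 0.1254 + 0.1116 + 0.0382 = 0.4044
R0 < 1, so the population is declining.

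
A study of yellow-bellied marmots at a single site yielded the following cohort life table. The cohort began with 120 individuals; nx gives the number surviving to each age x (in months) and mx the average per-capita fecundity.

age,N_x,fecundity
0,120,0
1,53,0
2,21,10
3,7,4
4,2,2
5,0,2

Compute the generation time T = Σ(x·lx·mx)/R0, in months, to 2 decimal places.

lx = nx/n0 = nx/120: 1, 0.44167…, 0.175, 0.05833…, 0.01667…, 0
lx·mx: 0, 0, 1.75, 0.233333…, 0.033333…, 0 → R0 = 2.016667…
x·lx·mx: 0, 0, 3.5, 0.7…, 0.133333…, 0 → Σ = 4.333333…
T = 4.333333… / 2.016667… = 2.14876… → 2.15

2.15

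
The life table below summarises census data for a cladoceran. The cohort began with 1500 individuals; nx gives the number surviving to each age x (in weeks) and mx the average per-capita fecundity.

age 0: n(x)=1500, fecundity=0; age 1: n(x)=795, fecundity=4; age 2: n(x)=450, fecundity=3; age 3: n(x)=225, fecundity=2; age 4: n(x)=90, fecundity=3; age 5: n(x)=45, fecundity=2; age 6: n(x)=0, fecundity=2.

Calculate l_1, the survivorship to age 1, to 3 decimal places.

l_1 = n_1/n_0 = 795/1500 = 0.53 → 0.530

0.530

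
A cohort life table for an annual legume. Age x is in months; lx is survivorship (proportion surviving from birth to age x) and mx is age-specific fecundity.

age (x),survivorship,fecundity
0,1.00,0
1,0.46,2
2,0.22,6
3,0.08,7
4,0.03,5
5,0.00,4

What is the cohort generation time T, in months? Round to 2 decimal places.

lx·mx: 0, 0.92, 1.32, 0.56, 0.15, 0 → R0 = 2.95
x·lx·mx: 0, 0.92, 2.64, 1.68, 0.6, 0 → Σ = 5.84
T = 5.84 / 2.95 = 1.979661… → 1.98

1.98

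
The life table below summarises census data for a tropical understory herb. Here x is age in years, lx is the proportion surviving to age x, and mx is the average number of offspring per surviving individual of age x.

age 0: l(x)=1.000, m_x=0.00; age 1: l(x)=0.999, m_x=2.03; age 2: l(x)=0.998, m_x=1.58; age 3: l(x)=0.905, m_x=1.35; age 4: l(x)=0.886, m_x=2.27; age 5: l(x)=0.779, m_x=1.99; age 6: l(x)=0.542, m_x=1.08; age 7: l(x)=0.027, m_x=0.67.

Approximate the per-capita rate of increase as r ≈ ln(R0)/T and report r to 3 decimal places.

0.698

R0 = Σ lx·mx = 0 + 2.02797 + 1.57684 + 1.22175 + 2.01122 + 1.55021 + 0.58536 + 0.01809 = 8.99144
Σ x·lx·mx = 28.28162; T = 28.28162/8.99144 = 3.14539…
r ≈ ln(R0)/T = ln(8.99144)/3.14539… = 0.69825… → 0.698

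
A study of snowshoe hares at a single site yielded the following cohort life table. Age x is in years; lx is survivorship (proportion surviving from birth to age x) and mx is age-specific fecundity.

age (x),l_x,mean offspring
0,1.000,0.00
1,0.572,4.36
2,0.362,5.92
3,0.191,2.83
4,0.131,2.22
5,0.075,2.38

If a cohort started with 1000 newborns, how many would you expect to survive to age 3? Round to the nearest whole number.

191

Expected survivors = N0 · l_3 = 1000 × 0.191 = 191 → 191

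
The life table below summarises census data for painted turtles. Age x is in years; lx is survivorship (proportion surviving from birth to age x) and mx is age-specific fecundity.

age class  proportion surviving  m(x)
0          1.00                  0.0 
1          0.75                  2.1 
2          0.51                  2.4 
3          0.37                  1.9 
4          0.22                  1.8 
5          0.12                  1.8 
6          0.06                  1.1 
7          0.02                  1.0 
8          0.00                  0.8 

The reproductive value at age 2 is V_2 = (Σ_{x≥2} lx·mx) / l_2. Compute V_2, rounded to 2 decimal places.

5.15

lx·mx for x ≥ 2: 1.224, 0.703, 0.396, 0.216, 0.066, 0.02, 0 → sum = 2.625
V_2 = 2.625 / l_2 = 2.625 / 0.51 = 5.147059… → 5.15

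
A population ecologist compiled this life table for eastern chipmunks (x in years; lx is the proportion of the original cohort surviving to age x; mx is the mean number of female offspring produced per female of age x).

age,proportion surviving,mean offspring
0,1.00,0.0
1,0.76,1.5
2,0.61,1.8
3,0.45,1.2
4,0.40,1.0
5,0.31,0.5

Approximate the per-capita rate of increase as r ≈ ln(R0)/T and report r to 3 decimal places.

R0 = Σ lx·mx = 0 + 1.14 + 1.098 + 0.54 + 0.4 + 0.155 = 3.333
Σ x·lx·mx = 7.331; T = 7.331/3.333 = 2.19952…
r ≈ ln(R0)/T = ln(3.333)/2.19952… = 0.54733… → 0.547

0.547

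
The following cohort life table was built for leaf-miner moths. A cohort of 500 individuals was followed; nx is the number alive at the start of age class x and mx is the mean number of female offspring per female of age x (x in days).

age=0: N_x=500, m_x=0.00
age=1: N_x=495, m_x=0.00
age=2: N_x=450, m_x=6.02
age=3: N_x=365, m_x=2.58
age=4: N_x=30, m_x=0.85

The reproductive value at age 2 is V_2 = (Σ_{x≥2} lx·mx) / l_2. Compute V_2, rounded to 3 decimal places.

8.169

lx = nx/n0 = nx/500: 1, 0.99, 0.9, 0.73, 0.06
lx·mx for x ≥ 2: 5.418, 1.8834, 0.051 → sum = 7.3524
V_2 = 7.3524 / l_2 = 7.3524 / 0.9 = 8.169333… → 8.169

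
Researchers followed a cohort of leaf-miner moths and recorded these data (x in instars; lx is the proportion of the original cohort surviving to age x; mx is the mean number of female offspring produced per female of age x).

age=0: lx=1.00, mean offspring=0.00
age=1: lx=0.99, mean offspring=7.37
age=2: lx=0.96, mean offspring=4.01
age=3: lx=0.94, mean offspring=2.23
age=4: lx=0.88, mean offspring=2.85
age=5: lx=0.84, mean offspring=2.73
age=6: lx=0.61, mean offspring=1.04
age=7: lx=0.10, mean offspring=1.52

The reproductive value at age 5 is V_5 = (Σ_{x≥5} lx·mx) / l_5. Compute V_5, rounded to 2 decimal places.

lx·mx for x ≥ 5: 2.2932, 0.6344, 0.152 → sum = 3.0796
V_5 = 3.0796 / l_5 = 3.0796 / 0.84 = 3.66619… → 3.67

3.67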